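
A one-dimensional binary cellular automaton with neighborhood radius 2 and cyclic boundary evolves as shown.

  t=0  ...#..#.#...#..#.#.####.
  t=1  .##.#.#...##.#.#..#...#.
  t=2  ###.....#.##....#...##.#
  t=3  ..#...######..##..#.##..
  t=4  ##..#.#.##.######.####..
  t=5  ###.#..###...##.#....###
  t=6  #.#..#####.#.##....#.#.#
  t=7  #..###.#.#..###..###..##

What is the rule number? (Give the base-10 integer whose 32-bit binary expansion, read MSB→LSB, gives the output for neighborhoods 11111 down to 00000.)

  nb #####: next=#  (t=3,i=8, bit31=1)
  nb ####.: next=.  (t=0,i=21, bit30=0)
  nb ###.#: next=#  (t=4,i=16, bit29=1)
  nb ###..: next=#  (t=0,i=22, bit28=1)
  nb ##.##: next=.  (t=2,i=22, bit27=0)
  nb ##.#.: next=.  (t=1,i=3, bit26=0)
  nb ##..#: next=#  (t=3,i=12, bit25=1)
  nb ##...: next=.  (t=0,i=23, bit24=0)
  nb #.###: next=.  (t=0,i=19, bit23=0)
  nb #.##.: next=#  (t=2,i=10, bit22=1)
  nb #.#.#: next=.  (t=0,i=17, bit21=0)
  nb #.#..: next=.  (t=0,i=8, bit20=0)
  nb #..##: next=#  (t=1,i=0, bit19=1)
  nb #..#.: next=.  (t=0,i=5, bit18=0)
  nb #...#: next=#  (t=0,i=10, bit17=1)
  nb #....: next=.  (t=0,i=0, bit16=0)
  nb .####: next=.  (t=0,i=20, bit15=0)
  nb .###.: next=#  (t=5,i=8, bit14=1)
  nb .##.#: next=#  (t=1,i=2, bit13=1)
  nb .##..: next=#  (t=2,i=11, bit12=1)
  nb .#.##: next=#  (t=0,i=18, bit11=1)
  nb .#.#.: next=.  (t=0,i=7, bit10=0)
  nb .#..#: next=#  (t=0,i=4, bit9=1)
  nb .#...: next=.  (t=0,i=9, bit8=0)
  nb ..###: next=#  (t=3,i=6, bit7=1)
  nb ..##.: next=#  (t=1,i=1, bit6=1)
  nb ..#.#: next=#  (t=0,i=6, bit5=1)
  nb ..#..: next=.  (t=0,i=3, bit4=0)
  nb ...##: next=.  (t=1,i=9, bit3=0)
  nb ...#.: next=#  (t=0,i=2, bit2=1)
  nb ....#: next=#  (t=0,i=1, bit1=1)
  nb .....: next=.  (t=2,i=5, bit0=0)
  bits 10110010010010100111101011100110 = 2991225574

2991225574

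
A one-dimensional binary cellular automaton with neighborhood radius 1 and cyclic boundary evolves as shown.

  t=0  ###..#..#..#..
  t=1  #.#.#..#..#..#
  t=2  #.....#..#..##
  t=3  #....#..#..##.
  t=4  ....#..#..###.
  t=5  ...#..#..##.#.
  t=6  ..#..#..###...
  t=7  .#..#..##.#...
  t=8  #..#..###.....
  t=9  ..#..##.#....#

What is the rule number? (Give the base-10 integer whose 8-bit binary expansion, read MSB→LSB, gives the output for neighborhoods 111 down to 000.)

74

  [7] ### => .  t=0,i=1
  [6] ##. => #  t=0,i=2
  [5] #.# => .  t=1,i=1
  [4] #.. => .  t=0,i=3
  [3] .## => #  t=0,i=0
  [2] .#. => .  t=0,i=5
  [1] ..# => #  t=0,i=4
  [0] ... => .  t=2,i=2
  bits 01001010 = 74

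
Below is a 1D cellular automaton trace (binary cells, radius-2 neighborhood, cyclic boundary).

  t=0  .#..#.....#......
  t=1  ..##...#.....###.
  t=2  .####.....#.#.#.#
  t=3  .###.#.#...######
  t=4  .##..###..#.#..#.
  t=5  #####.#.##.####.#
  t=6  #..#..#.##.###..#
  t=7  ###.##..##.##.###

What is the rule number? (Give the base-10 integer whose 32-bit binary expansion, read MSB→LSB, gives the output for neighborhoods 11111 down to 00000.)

1140651593

  #####|.  b31=0 t=3,i=13
  ####.|#  b30=1 t=2,i=3
  ###.#|.  b29=0 t=3,i=3
  ###..|.  b28=0 t=1,i=15
  ##.##|.  b27=0 t=3,i=0
  ##.#.|.  b26=0 t=3,i=4
  ##..#|#  b25=1 t=4,i=3
  ##...|#  b24=1 t=1,i=4
  #.###|#  b23=1 t=2,i=1
  #.##.|#  b22=1 t=5,i=8
  #.#.#|#  b21=1 t=2,i=12
  #.#..|#  b20=1 t=3,i=7
  #..##|#  b19=1 t=4,i=0
  #..#.|#  b18=1 t=0,i=3
  #...#|.  b17=0 t=1,i=0
  #....|.  b16=0 t=0,i=6
  .####|#  b15=1 t=2,i=2
  .###.|#  b14=1 t=1,i=14
  .##.#|#  b13=1 t=5,i=9
  .##..|#  b12=1 t=1,i=3
  .#.##|.  b11=0 t=2,i=0
  .#.#.|#  b10=1 t=2,i=11
  .#..#|#  b9=1 t=0,i=2
  .#...|.  b8=0 t=0,i=5
  ..###|.  b7=0 t=1,i=13
  ..##.|#  b6=1 t=1,i=2
  ..#.#|.  b5=0 t=2,i=10
  ..#..|.  b4=0 t=0,i=1
  ...##|#  b3=1 t=1,i=1
  ...#.|.  b2=0 t=0,i=0
  ....#|.  b1=0 t=0,i=8
  .....|#  b0=1 t=0,i=7
  bits 01000011111111001111011001001001 = 1140651593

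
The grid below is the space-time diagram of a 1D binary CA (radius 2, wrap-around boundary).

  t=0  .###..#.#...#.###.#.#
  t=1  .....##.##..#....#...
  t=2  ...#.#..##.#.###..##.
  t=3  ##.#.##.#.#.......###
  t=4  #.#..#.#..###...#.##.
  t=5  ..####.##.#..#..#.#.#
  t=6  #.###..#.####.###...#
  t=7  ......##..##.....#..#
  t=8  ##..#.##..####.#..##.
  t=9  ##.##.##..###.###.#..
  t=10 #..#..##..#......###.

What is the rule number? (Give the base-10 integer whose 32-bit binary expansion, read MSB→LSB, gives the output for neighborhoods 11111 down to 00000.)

  [31] ##### => .  t=3,i=20
  [30] ####. => #  t=3,i=0
  [29] ###.# => .  t=0,i=16
  [28] ###.. => .  t=0,i=3
  [27] ##.## => .  t=1,i=7
  [26] ##.#. => #  t=0,i=17
  [25] ##..# => .  t=0,i=4
  [24] ##... => #  t=2,i=20
  [23] #.### => .  t=0,i=1
  [22] #.##. => #  t=1,i=8
  [21] #.#.# => .  t=0,i=18
  [20] #.#.. => #  t=0,i=8
  [19] #..## => .  t=2,i=7
  [18] #..#. => #  t=0,i=5
  [17] #...# => .  t=0,i=10
  [16] #.... => #  t=1,i=14
  [15] .#### => #  t=3,i=19
  [14] .###. => .  t=0,i=2
  [13] .##.# => .  t=1,i=6
  [12] .##.. => #  t=1,i=9
  [11] .#.## => .  t=0,i=0
  [10] .#.#. => .  t=0,i=7
  [9] .#..# => #  t=2,i=6
  [8] .#... => #  t=0,i=9
  [7] ..### => #  t=3,i=18
  [6] ..##. => #  t=1,i=5
  [5] ..#.# => #  t=0,i=6
  [4] ..#.. => .  t=1,i=12
  [3] ...## => .  t=1,i=4
  [2] ...#. => .  t=0,i=11
  [1] ....# => #  t=1,i=3
  [0] ..... => .  t=1,i=0
  bits 01000101010101011001001111100010 = 1163236322

1163236322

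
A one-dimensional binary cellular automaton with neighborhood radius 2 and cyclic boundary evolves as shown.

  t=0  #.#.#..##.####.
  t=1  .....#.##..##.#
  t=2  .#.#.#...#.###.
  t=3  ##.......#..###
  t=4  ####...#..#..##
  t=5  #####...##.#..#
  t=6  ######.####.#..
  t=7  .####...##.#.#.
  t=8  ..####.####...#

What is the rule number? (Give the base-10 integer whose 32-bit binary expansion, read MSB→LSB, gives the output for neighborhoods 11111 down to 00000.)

3607487082

  nb #####: next=#  (t=3,i=14, bit31=1)
  nb ####.: next=#  (t=0,i=12, bit30=1)
  nb ###.#: next=.  (t=0,i=13, bit29=0)
  nb ###..: next=#  (t=2,i=13, bit28=1)
  nb ##.##: next=.  (t=0,i=9, bit27=0)
  nb ##.#.: next=#  (t=0,i=14, bit26=1)
  nb ##..#: next=#  (t=1,i=9, bit25=1)
  nb ##...: next=#  (t=3,i=2, bit24=1)
  nb #.###: next=.  (t=0,i=10, bit23=0)
  nb #.##.: next=.  (t=1,i=7, bit22=0)
  nb #.#.#: next=.  (t=0,i=0, bit21=0)
  nb #.#..: next=.  (t=0,i=4, bit20=0)
  nb #..##: next=.  (t=0,i=6, bit19=0)
  nb #..#.: next=#  (t=2,i=0, bit18=1)
  nb #...#: next=.  (t=2,i=7, bit17=0)
  nb #....: next=#  (t=1,i=1, bit16=1)
  nb .####: next=#  (t=0,i=11, bit15=1)
  nb .###.: next=#  (t=2,i=12, bit14=1)
  nb .##.#: next=#  (t=0,i=8, bit13=1)
  nb .##..: next=.  (t=1,i=8, bit12=0)
  nb .#.##: next=.  (t=1,i=6, bit11=0)
  nb .#.#.: next=.  (t=0,i=1, bit10=0)
  nb .#..#: next=#  (t=0,i=5, bit9=1)
  nb .#...: next=.  (t=1,i=0, bit8=0)
  nb ..###: next=.  (t=3,i=12, bit7=0)
  nb ..##.: next=#  (t=0,i=7, bit6=1)
  nb ..#.#: next=#  (t=1,i=5, bit5=1)
  nb ..#..: next=.  (t=3,i=9, bit4=0)
  nb ...##: next=#  (t=5,i=7, bit3=1)
  nb ...#.: next=.  (t=1,i=4, bit2=0)
  nb ....#: next=#  (t=1,i=3, bit1=1)
  nb .....: next=.  (t=1,i=2, bit0=0)
  bits 11010111000001011110001001101010 = 3607487082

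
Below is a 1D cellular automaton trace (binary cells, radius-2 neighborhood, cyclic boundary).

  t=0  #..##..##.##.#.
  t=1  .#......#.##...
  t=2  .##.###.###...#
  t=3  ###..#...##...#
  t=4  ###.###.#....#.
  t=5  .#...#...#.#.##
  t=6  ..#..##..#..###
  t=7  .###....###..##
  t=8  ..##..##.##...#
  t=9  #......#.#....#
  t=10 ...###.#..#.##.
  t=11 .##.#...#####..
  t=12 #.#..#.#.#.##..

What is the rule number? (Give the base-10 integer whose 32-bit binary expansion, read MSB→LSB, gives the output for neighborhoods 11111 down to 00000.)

1346693947

  ##### -> .   bit 31 = 0  t=11,i=10
  ####. -> #   bit 30 = 1  t=3,i=1
  ###.# -> .   bit 29 = 0  t=2,i=6
  ###.. -> #   bit 28 = 1  t=2,i=10
  ##.## -> .   bit 27 = 0  t=0,i=9
  ##.#. -> .   bit 26 = 0  t=0,i=12
  ##..# -> .   bit 25 = 0  t=0,i=5
  ##... -> .   bit 24 = 0  t=1,i=12
  #.### -> .   bit 23 = 0  t=2,i=4
  #.##. -> #   bit 22 = 1  t=0,i=10
  #.#.# -> .   bit 21 = 0  t=0,i=13
  #.#.. -> .   bit 20 = 0  t=0,i=0
  #..## -> .   bit 19 = 0  t=0,i=2
  #..#. -> #   bit 18 = 1  t=3,i=4
  #...# -> .   bit 17 = 0  t=2,i=12
  #.... -> .   bit 16 = 0  t=1,i=3
  .#### -> #   bit 15 = 1  t=3,i=0
  .###. -> #   bit 14 = 1  t=2,i=5
  .##.# -> #   bit 13 = 1  t=0,i=8
  .##.. -> .   bit 12 = 0  t=0,i=4
  .#.## -> #   bit 11 = 1  t=1,i=9
  .#.#. -> .   bit 10 = 0  t=0,i=14
  .#..# -> #   bit 9 = 1  t=0,i=1
  .#... -> #   bit 8 = 1  t=1,i=2
  ..### -> .   bit 7 = 0  t=3,i=14
  ..##. -> .   bit 6 = 0  t=0,i=3
  ..#.# -> #   bit 5 = 1  t=1,i=8
  ..#.. -> #   bit 4 = 1  t=1,i=1
  ...## -> #   bit 3 = 1  t=3,i=8
  ...#. -> .   bit 2 = 0  t=1,i=0
  ....# -> #   bit 1 = 1  t=1,i=6
  ..... -> #   bit 0 = 1  t=1,i=4
  bits 01010000010001001110101100111011 = 1346693947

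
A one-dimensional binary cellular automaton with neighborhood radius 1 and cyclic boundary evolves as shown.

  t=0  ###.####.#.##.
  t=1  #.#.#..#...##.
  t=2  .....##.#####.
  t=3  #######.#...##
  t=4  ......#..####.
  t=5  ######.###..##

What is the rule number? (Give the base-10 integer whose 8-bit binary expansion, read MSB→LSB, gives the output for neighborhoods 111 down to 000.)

  [7] ### => .  t=0,i=1
  [6] ##. => #  t=0,i=2
  [5] #.# => .  t=0,i=3
  [4] #.. => #  t=1,i=5
  [3] .## => #  t=0,i=0
  [2] .#. => .  t=0,i=9
  [1] ..# => #  t=1,i=6
  [0] ... => #  t=1,i=9
  bits 01011011 = 91

91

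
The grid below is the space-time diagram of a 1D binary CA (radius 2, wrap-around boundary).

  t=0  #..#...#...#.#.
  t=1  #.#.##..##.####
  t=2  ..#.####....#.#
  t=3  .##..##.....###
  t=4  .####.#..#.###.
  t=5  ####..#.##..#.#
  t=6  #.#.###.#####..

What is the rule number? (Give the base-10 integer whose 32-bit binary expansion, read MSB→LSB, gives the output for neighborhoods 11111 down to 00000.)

  ##### -> .   bit 31 = 0  t=1,i=13
  ####. -> #   bit 30 = 1  t=1,i=14
  ###.# -> .   bit 29 = 0  t=1,i=0
  ###.. -> .   bit 28 = 0  t=2,i=7
  ##.## -> .   bit 27 = 0  t=1,i=10
  ##.#. -> .   bit 26 = 0  t=1,i=1
  ##..# -> #   bit 25 = 1  t=1,i=6
  ##... -> .   bit 24 = 0  t=2,i=8
  #.### -> .   bit 23 = 0  t=1,i=11
  #.##. -> #   bit 22 = 1  t=1,i=4
  #.#.# -> #   bit 21 = 1  t=0,i=13
  #.#.. -> #   bit 20 = 1  t=0,i=0
  #..## -> #   bit 19 = 1  t=1,i=7
  #..#. -> #   bit 18 = 1  t=0,i=2
  #...# -> #   bit 17 = 1  t=0,i=5
  #.... -> .   bit 16 = 0  t=2,i=9
  .#### -> #   bit 15 = 1  t=1,i=12
  .###. -> #   bit 14 = 1  t=3,i=13
  .##.# -> .   bit 13 = 0  t=1,i=9
  .##.. -> #   bit 12 = 1  t=1,i=5
  .#.## -> .   bit 11 = 0  t=1,i=3
  .#.#. -> #   bit 10 = 1  t=0,i=12
  .#..# -> .   bit 9 = 0  t=0,i=1
  .#... -> #   bit 8 = 1  t=0,i=4
  ..### -> #   bit 7 = 1  t=3,i=12
  ..##. -> .   bit 6 = 0  t=1,i=8
  ..#.# -> #   bit 5 = 1  t=0,i=11
  ..#.. -> .   bit 4 = 0  t=0,i=3
  ...## -> #   bit 3 = 1  t=3,i=11
  ...#. -> .   bit 2 = 0  t=0,i=6
  ....# -> .   bit 1 = 0  t=2,i=10
  ..... -> #   bit 0 = 1  t=3,i=9
  bits 01000010011111101101010110101001 = 1115608489

1115608489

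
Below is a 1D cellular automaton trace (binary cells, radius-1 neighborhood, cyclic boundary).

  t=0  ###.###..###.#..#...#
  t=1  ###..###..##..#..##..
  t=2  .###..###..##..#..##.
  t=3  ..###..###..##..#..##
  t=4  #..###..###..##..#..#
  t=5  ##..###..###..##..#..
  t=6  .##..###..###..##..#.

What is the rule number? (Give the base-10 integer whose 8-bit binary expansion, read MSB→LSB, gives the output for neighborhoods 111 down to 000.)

209

  nb ###: next=#  (t=0,i=0, bit7=1)
  nb ##.: next=#  (t=0,i=2, bit6=1)
  nb #.#: next=.  (t=0,i=3, bit5=0)
  nb #..: next=#  (t=0,i=7, bit4=1)
  nb .##: next=.  (t=0,i=4, bit3=0)
  nb .#.: next=.  (t=0,i=13, bit2=0)
  nb ..#: next=.  (t=0,i=8, bit1=0)
  nb ...: next=#  (t=0,i=18, bit0=1)
  bits 11010001 = 209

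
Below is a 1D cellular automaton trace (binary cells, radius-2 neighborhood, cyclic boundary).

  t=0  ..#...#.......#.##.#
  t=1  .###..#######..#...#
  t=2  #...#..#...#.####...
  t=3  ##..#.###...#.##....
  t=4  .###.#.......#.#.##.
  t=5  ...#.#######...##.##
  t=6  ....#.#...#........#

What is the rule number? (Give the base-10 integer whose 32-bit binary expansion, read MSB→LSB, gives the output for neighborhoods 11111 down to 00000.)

  nb #####: next=.  (t=1,i=8, bit31=0)
  nb ####.: next=#  (t=1,i=11, bit30=1)
  nb ###.#: next=#  (t=4,i=3, bit29=1)
  nb ###..: next=.  (t=1,i=3, bit28=0)
  nb ##.##: next=.  (t=5,i=17, bit27=0)
  nb ##.#.: next=.  (t=0,i=18, bit26=0)
  nb ##..#: next=#  (t=1,i=4, bit25=1)
  nb ##...: next=.  (t=2,i=17, bit24=0)
  nb #.###: next=.  (t=1,i=1, bit23=0)
  nb #.##.: next=.  (t=0,i=16, bit22=0)
  nb #.#.#: next=#  (t=4,i=15, bit21=1)
  nb #.#..: next=#  (t=0,i=19, bit20=1)
  nb #..##: next=.  (t=1,i=5, bit19=0)
  nb #..#.: next=#  (t=0,i=1, bit18=1)
  nb #...#: next=.  (t=0,i=4, bit17=0)
  nb #....: next=#  (t=0,i=8, bit16=1)
  nb .####: next=#  (t=1,i=7, bit15=1)
  nb .###.: next=.  (t=1,i=2, bit14=0)
  nb .##.#: next=.  (t=0,i=17, bit13=0)
  nb .##..: next=#  (t=3,i=1, bit12=1)
  nb .#.##: next=#  (t=0,i=15, bit11=1)
  nb .#.#.: next=.  (t=4,i=14, bit10=0)
  nb .#..#: next=.  (t=0,i=0, bit9=0)
  nb .#...: next=#  (t=0,i=3, bit8=1)
  nb ..###: next=.  (t=1,i=6, bit7=0)
  nb ..##.: next=.  (t=3,i=0, bit6=0)
  nb ..#.#: next=.  (t=0,i=14, bit5=0)
  nb ..#..: next=#  (t=0,i=2, bit4=1)
  nb ...##: next=.  (t=3,i=19, bit3=0)
  nb ...#.: next=.  (t=0,i=5, bit2=0)
  nb ....#: next=#  (t=0,i=12, bit1=1)
  nb .....: next=#  (t=0,i=9, bit0=1)
  bits 01100010001101011001100100010011 = 1647679763

1647679763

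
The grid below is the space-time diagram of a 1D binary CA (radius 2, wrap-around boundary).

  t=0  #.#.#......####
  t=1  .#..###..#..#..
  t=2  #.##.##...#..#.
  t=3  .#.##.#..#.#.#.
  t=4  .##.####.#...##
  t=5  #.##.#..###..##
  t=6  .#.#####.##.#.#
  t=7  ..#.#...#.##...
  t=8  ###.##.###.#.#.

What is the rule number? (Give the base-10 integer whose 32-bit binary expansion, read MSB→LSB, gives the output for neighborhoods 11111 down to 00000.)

471464806

  nb #####: next=.  (t=0,i=13, bit31=0)
  nb ####.: next=.  (t=0,i=14, bit30=0)
  nb ###.#: next=.  (t=0,i=0, bit29=0)
  nb ###..: next=#  (t=1,i=6, bit28=1)
  nb ##.##: next=#  (t=2,i=4, bit27=1)
  nb ##.#.: next=#  (t=0,i=1, bit26=1)
  nb ##..#: next=.  (t=1,i=7, bit25=0)
  nb ##...: next=.  (t=2,i=7, bit24=0)
  nb #.###: next=.  (t=4,i=4, bit23=0)
  nb #.##.: next=.  (t=2,i=2, bit22=0)
  nb #.#.#: next=.  (t=0,i=2, bit21=0)
  nb #.#..: next=#  (t=0,i=4, bit20=1)
  nb #..##: next=#  (t=1,i=3, bit19=1)
  nb #..#.: next=.  (t=1,i=8, bit18=0)
  nb #...#: next=.  (t=1,i=14, bit17=0)
  nb #....: next=#  (t=0,i=6, bit16=1)
  nb .####: next=#  (t=0,i=12, bit15=1)
  nb .###.: next=#  (t=1,i=5, bit14=1)
  nb .##.#: next=#  (t=2,i=3, bit13=1)
  nb .##..: next=#  (t=2,i=6, bit12=1)
  nb .#.##: next=#  (t=2,i=1, bit11=1)
  nb .#.#.: next=.  (t=0,i=3, bit10=0)
  nb .#..#: next=#  (t=1,i=2, bit9=1)
  nb .#...: next=#  (t=0,i=5, bit8=1)
  nb ..###: next=.  (t=0,i=11, bit7=0)
  nb ..##.: next=#  (t=4,i=13, bit6=1)
  nb ..#.#: next=#  (t=2,i=13, bit5=1)
  nb ..#..: next=.  (t=1,i=1, bit4=0)
  nb ...##: next=.  (t=0,i=10, bit3=0)
  nb ...#.: next=#  (t=1,i=0, bit2=1)
  nb ....#: next=#  (t=0,i=9, bit1=1)
  nb .....: next=.  (t=0,i=7, bit0=0)
  bits 00011100000110011111101101100110 = 471464806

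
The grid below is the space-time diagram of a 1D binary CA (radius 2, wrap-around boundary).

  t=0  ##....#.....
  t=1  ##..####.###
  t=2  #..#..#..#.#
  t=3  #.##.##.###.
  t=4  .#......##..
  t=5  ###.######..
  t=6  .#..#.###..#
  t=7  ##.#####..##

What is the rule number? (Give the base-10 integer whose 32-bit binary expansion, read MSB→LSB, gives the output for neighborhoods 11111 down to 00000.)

  #####|#  b31=1 t=1,i=11
  ####.|#  b30=1 t=1,i=0
  ###.#|.  b29=0 t=1,i=7
  ###..|.  b28=0 t=1,i=1
  ##.##|.  b27=0 t=1,i=8
  ##.#.|.  b26=0 t=3,i=11
  ##..#|.  b25=0 t=1,i=2
  ##...|.  b24=0 t=0,i=2
  #.###|#  b23=1 t=1,i=9
  #.##.|.  b22=0 t=2,i=11
  #.#.#|.  b21=0 t=3,i=0
  #.#..|#  b20=1 t=6,i=1
  #..##|#  b19=1 t=1,i=3
  #..#.|#  b18=1 t=2,i=2
  #...#|.  b17=0 t=4,i=11
  #....|.  b16=0 t=0,i=3
  .####|.  b15=0 t=1,i=5
  .###.|#  b14=1 t=3,i=9
  .##.#|.  b13=0 t=3,i=3
  .##..|#  b12=1 t=0,i=1
  .#.##|#  b11=1 t=2,i=10
  .#.#.|#  b10=1 t=6,i=0
  .#..#|.  b9=0 t=2,i=4
  .#...|#  b8=1 t=0,i=7
  ..###|.  b7=0 t=1,i=4
  ..##.|#  b6=1 t=0,i=0
  ..#.#|#  b5=1 t=2,i=9
  ..#..|#  b4=1 t=0,i=6
  ...##|#  b3=1 t=0,i=11
  ...#.|#  b2=1 t=0,i=5
  ....#|#  b1=1 t=0,i=4
  .....|#  b0=1 t=0,i=9
  bits 11000000100111000101110101111111 = 3231473023

3231473023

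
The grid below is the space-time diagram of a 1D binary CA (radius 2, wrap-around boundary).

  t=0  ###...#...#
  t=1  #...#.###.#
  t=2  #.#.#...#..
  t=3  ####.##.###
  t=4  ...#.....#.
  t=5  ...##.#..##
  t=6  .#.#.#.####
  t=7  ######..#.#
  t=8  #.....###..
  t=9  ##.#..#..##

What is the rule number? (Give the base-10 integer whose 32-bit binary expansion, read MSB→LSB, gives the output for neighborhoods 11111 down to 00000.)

640587761

  nb #####: next=.  (t=3,i=0, bit31=0)
  nb ####.: next=.  (t=0,i=1, bit30=0)
  nb ###.#: next=#  (t=1,i=8, bit29=1)
  nb ###..: next=.  (t=0,i=2, bit28=0)
  nb ##.##: next=.  (t=1,i=9, bit27=0)
  nb ##.#.: next=#  (t=5,i=5, bit26=1)
  nb ##..#: next=#  (t=7,i=6, bit25=1)
  nb ##...: next=.  (t=0,i=3, bit24=0)
  nb #.###: next=.  (t=1,i=6, bit23=0)
  nb #.##.: next=.  (t=1,i=10, bit22=0)
  nb #.#.#: next=#  (t=2,i=2, bit21=1)
  nb #.#..: next=.  (t=2,i=4, bit20=0)
  nb #..##: next=#  (t=5,i=8, bit19=1)
  nb #..#.: next=#  (t=2,i=10, bit18=1)
  nb #...#: next=#  (t=0,i=4, bit17=1)
  nb #....: next=.  (t=4,i=0, bit16=0)
  nb .####: next=#  (t=0,i=0, bit15=1)
  nb .###.: next=.  (t=1,i=7, bit14=0)
  nb .##.#: next=.  (t=3,i=6, bit13=0)
  nb .##..: next=#  (t=1,i=0, bit12=1)
  nb .#.##: next=.  (t=1,i=5, bit11=0)
  nb .#.#.: next=#  (t=2,i=1, bit10=1)
  nb .#..#: next=#  (t=2,i=9, bit9=1)
  nb .#...: next=#  (t=0,i=7, bit8=1)
  nb ..###: next=#  (t=0,i=10, bit7=1)
  nb ..##.: next=#  (t=5,i=3, bit6=1)
  nb ..#.#: next=#  (t=1,i=4, bit5=1)
  nb ..#..: next=#  (t=0,i=6, bit4=1)
  nb ...##: next=.  (t=0,i=9, bit3=0)
  nb ...#.: next=.  (t=0,i=5, bit2=0)
  nb ....#: next=.  (t=4,i=1, bit1=0)
  nb .....: next=#  (t=4,i=6, bit0=1)
  bits 00100110001011101001011111110001 = 640587761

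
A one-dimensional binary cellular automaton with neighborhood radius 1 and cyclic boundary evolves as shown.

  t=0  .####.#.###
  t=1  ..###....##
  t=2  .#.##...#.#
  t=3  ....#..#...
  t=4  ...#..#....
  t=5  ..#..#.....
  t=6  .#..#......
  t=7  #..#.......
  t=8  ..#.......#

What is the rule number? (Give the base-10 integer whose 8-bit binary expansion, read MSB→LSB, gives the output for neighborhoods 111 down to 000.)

  ###|#  b7=1 t=0,i=2
  ##.|#  b6=1 t=0,i=4
  #.#|.  b5=0 t=0,i=0
  #..|.  b4=0 t=1,i=0
  .##|.  b3=0 t=0,i=1
  .#.|.  b2=0 t=0,i=6
  ..#|#  b1=1 t=1,i=1
  ...|.  b0=0 t=1,i=6
  bits 11000010 = 194

194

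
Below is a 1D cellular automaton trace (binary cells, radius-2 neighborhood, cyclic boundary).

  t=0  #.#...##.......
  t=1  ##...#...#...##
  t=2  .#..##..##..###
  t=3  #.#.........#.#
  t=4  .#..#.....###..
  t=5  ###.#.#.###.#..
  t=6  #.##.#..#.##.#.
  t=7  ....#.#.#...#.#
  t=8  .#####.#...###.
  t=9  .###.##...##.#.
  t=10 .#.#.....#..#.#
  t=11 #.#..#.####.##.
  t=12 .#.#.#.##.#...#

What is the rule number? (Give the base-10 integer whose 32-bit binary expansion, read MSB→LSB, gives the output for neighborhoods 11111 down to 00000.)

3028387518

  #####|#  b31=1 t=8,i=3
  ####.|.  b30=0 t=1,i=0
  ###.#|#  b29=1 t=2,i=14
  ###..|#  b28=1 t=1,i=1
  ##.##|.  b27=0 t=9,i=4
  ##.#.|#  b26=1 t=2,i=0
  ##..#|.  b25=0 t=2,i=6
  ##...|.  b24=0 t=0,i=8
  #.###|#  b23=1 t=5,i=8
  #.##.|.  b22=0 t=3,i=14
  #.#.#|.  b21=0 t=5,i=4
  #.#..|.  b20=0 t=0,i=2
  #..##|.  b19=0 t=2,i=3
  #..#.|.  b18=0 t=4,i=3
  #...#|.  b17=0 t=0,i=4
  #....|#  b16=1 t=0,i=9
  .####|#  b15=1 t=1,i=14
  .###.|.  b14=0 t=2,i=13
  .##.#|.  b13=0 t=3,i=0
  .##..|.  b12=0 t=0,i=7
  .#.##|.  b11=0 t=3,i=13
  .#.#.|#  b10=1 t=0,i=1
  .#..#|#  b9=1 t=2,i=2
  .#...|.  b8=0 t=0,i=3
  ..###|#  b7=1 t=1,i=13
  ..##.|.  b6=0 t=0,i=6
  ..#.#|#  b5=1 t=0,i=0
  ..#..|#  b4=1 t=1,i=5
  ...##|#  b3=1 t=0,i=5
  ...#.|#  b2=1 t=0,i=14
  ....#|#  b1=1 t=0,i=13
  .....|.  b0=0 t=0,i=10
  bits 10110100100000011000011010111110 = 3028387518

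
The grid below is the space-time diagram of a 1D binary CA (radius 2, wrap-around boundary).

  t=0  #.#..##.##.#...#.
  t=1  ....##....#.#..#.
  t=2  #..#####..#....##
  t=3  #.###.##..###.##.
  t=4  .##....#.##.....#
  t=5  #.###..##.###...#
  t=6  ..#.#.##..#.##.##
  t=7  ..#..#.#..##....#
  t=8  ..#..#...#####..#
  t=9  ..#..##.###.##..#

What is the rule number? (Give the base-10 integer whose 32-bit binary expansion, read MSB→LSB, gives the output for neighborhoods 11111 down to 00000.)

1435081208

  [31] ##### => .  t=2,i=5
  [30] ####. => #  t=2,i=6
  [29] ###.# => .  t=3,i=4
  [28] ###.. => #  t=2,i=0
  [27] ##.## => .  t=0,i=7
  [26] ##.#. => #  t=0,i=10
  [25] ##..# => .  t=2,i=1
  [24] ##... => #  t=1,i=6
  [23] #.### => #  t=3,i=2
  [22] #.##. => .  t=0,i=8
  [21] #.#.# => .  t=0,i=0
  [20] #.#.. => .  t=0,i=2
  [19] #..## => #  t=0,i=4
  [18] #..#. => .  t=1,i=14
  [17] #...# => .  t=0,i=13
  [16] #.... => #  t=1,i=0
  [15] .#### => #  t=2,i=4
  [14] .###. => .  t=2,i=16
  [13] .##.# => .  t=0,i=6
  [12] .##.. => #  t=1,i=5
  [11] .#.## => #  t=3,i=1
  [10] .#.#. => .  t=0,i=1
  [9] .#..# => .  t=0,i=3
  [8] .#... => #  t=0,i=12
  [7] ..### => #  t=2,i=3
  [6] ..##. => #  t=0,i=5
  [5] ..#.# => #  t=0,i=15
  [4] ..#.. => #  t=1,i=15
  [3] ...## => #  t=1,i=3
  [2] ...#. => .  t=0,i=14
  [1] ....# => .  t=1,i=2
  [0] ..... => .  t=1,i=1
  bits 01010101100010011001100111111000 = 1435081208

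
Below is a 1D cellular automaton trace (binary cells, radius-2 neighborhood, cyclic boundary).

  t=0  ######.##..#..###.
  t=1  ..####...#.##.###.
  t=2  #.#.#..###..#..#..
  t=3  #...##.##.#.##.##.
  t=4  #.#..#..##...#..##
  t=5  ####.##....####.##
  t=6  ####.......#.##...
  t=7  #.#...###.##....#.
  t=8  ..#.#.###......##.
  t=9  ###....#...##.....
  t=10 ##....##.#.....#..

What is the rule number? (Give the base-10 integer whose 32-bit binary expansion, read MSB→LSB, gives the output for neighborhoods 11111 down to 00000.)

3859964597

  ##### -> #   bit 31 = 1  t=0,i=2
  ####. -> #   bit 30 = 1  t=0,i=4
  ###.# -> #   bit 29 = 1  t=0,i=5
  ###.. -> .   bit 28 = 0  t=1,i=5
  ##.## -> .   bit 27 = 0  t=0,i=6
  ##.#. -> #   bit 26 = 1  t=3,i=9
  ##..# -> #   bit 25 = 1  t=0,i=9
  ##... -> .   bit 24 = 0  t=1,i=6
  #.### -> .   bit 23 = 0  t=0,i=0
  #.##. -> .   bit 22 = 0  t=0,i=7
  #.#.# -> .   bit 21 = 0  t=2,i=2
  #.#.. -> #   bit 20 = 1  t=2,i=4
  #..## -> .   bit 19 = 0  t=0,i=13
  #..#. -> .   bit 18 = 0  t=0,i=10
  #...# -> #   bit 17 = 1  t=1,i=0
  #.... -> .   bit 16 = 0  t=5,i=8
  .#### -> .   bit 15 = 0  t=0,i=1
  .###. -> #   bit 14 = 1  t=0,i=15
  .##.# -> #   bit 13 = 1  t=1,i=12
  .##.. -> .   bit 12 = 0  t=0,i=8
  .#.## -> .   bit 11 = 0  t=1,i=10
  .#.#. -> .   bit 10 = 0  t=2,i=1
  .#..# -> #   bit 9 = 1  t=0,i=12
  .#... -> .   bit 8 = 0  t=3,i=1
  ..### -> #   bit 7 = 1  t=0,i=14
  ..##. -> .   bit 6 = 0  t=3,i=4
  ..#.# -> #   bit 5 = 1  t=1,i=9
  ..#.. -> #   bit 4 = 1  t=0,i=11
  ...## -> .   bit 3 = 0  t=1,i=1
  ...#. -> #   bit 2 = 1  t=1,i=8
  ....# -> .   bit 1 = 0  t=5,i=9
  ..... -> #   bit 0 = 1  t=6,i=6
  bits 11100110000100100110001010110101 = 3859964597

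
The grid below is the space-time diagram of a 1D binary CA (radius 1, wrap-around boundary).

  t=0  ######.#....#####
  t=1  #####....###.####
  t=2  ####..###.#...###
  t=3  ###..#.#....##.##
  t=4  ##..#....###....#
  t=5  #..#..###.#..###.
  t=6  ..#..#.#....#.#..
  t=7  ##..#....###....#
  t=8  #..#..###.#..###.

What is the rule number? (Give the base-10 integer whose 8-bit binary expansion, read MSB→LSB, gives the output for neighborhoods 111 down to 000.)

  [7] ### => #  t=0,i=0
  [6] ##. => .  t=0,i=5
  [5] #.# => .  t=0,i=6
  [4] #.. => .  t=0,i=8
  [3] .## => .  t=0,i=12
  [2] .#. => .  t=0,i=7
  [1] ..# => #  t=0,i=11
  [0] ... => #  t=0,i=9
  bits 10000011 = 131

131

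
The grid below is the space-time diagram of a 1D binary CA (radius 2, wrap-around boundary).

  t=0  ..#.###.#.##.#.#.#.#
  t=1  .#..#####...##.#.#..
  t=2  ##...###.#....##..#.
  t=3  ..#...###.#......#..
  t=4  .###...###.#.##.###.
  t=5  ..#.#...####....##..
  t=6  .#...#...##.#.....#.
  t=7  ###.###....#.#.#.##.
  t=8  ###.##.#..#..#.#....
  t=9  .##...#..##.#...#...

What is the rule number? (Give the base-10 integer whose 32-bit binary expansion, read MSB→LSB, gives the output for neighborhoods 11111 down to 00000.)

  nb #####: next=#  (t=1,i=6, bit31=1)
  nb ####.: next=#  (t=1,i=7, bit30=1)
  nb ###.#: next=#  (t=0,i=6, bit29=1)
  nb ###..: next=.  (t=1,i=8, bit28=0)
  nb ##.##: next=.  (t=4,i=15, bit27=0)
  nb ##.#.: next=#  (t=0,i=7, bit26=1)
  nb ##..#: next=.  (t=2,i=16, bit25=0)
  nb ##...: next=#  (t=1,i=9, bit24=1)
  nb #.###: next=#  (t=0,i=4, bit23=1)
  nb #.##.: next=.  (t=0,i=10, bit22=0)
  nb #.#.#: next=#  (t=0,i=8, bit21=1)
  nb #.#..: next=.  (t=0,i=19, bit20=0)
  nb #..##: next=.  (t=1,i=3, bit19=0)
  nb #..#.: next=#  (t=0,i=1, bit18=1)
  nb #...#: next=.  (t=1,i=10, bit17=0)
  nb #....: next=.  (t=2,i=11, bit16=0)
  nb .####: next=#  (t=1,i=5, bit15=1)
  nb .###.: next=#  (t=0,i=5, bit14=1)
  nb .##.#: next=.  (t=0,i=11, bit13=0)
  nb .##..: next=.  (t=2,i=1, bit12=0)
  nb .#.##: next=.  (t=0,i=3, bit11=0)
  nb .#.#.: next=.  (t=0,i=14, bit10=0)
  nb .#..#: next=.  (t=0,i=0, bit9=0)
  nb .#...: next=#  (t=1,i=18, bit8=1)
  nb ..###: next=.  (t=1,i=4, bit7=0)
  nb ..##.: next=.  (t=1,i=12, bit6=0)
  nb ..#.#: next=.  (t=0,i=2, bit5=0)
  nb ..#..: next=#  (t=1,i=1, bit4=1)
  nb ...##: next=.  (t=1,i=11, bit3=0)
  nb ...#.: next=#  (t=1,i=0, bit2=1)
  nb ....#: next=.  (t=2,i=12, bit1=0)
  nb .....: next=#  (t=3,i=13, bit0=1)
  bits 11100101101001001100000100010101 = 3852779797

3852779797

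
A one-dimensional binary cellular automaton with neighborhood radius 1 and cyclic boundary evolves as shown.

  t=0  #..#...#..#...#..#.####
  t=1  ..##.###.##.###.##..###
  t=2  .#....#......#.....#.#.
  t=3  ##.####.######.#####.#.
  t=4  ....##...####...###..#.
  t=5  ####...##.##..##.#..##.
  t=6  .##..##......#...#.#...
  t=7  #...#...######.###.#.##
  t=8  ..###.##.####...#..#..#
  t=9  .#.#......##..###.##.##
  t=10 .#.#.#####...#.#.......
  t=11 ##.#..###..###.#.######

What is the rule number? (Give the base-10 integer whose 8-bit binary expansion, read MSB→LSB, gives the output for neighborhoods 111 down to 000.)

135

  ### -> #   bit 7 = 1  t=0,i=20
  ##. -> .   bit 6 = 0  t=0,i=0
  #.# -> .   bit 5 = 0  t=0,i=18
  #.. -> .   bit 4 = 0  t=0,i=1
  .## -> .   bit 3 = 0  t=0,i=19
  .#. -> #   bit 2 = 1  t=0,i=3
  ..# -> #   bit 1 = 1  t=0,i=2
  ... -> #   bit 0 = 1  t=0,i=5
  bits 10000111 = 135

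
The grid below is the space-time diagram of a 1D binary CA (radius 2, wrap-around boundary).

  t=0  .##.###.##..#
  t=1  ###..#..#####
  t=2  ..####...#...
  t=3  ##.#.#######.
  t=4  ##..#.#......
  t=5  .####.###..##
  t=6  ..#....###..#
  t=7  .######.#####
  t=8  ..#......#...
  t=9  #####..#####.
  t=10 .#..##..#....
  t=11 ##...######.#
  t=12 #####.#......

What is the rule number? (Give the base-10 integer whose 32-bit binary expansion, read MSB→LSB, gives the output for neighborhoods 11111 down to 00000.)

  [31] ##### => .  t=1,i=0
  [30] ####. => .  t=1,i=1
  [29] ###.# => .  t=0,i=6
  [28] ###.. => #  t=1,i=2
  [27] ##.## => .  t=0,i=3
  [26] ##.#. => .  t=3,i=2
  [25] ##..# => #  t=0,i=10
  [24] ##... => #  t=2,i=6
  [23] #.### => .  t=0,i=4
  [22] #.##. => #  t=0,i=1
  [21] #.#.# => .  t=3,i=3
  [20] #.#.. => #  t=4,i=6
  [19] #..## => .  t=1,i=7
  [18] #..#. => #  t=0,i=11
  [17] #...# => #  t=2,i=7
  [16] #.... => #  t=2,i=11
  [15] .#### => #  t=1,i=9
  [14] .###. => #  t=0,i=5
  [13] .##.# => #  t=0,i=2
  [12] .##.. => #  t=0,i=9
  [11] .#.## => #  t=0,i=0
  [10] .#.#. => .  t=4,i=5
  [9] .#..# => .  t=1,i=6
  [8] .#... => #  t=2,i=10
  [7] ..### => .  t=1,i=8
  [6] ..##. => .  t=4,i=0
  [5] ..#.# => #  t=0,i=12
  [4] ..#.. => #  t=1,i=5
  [3] ...## => #  t=2,i=1
  [2] ...#. => #  t=2,i=8
  [1] ....# => #  t=2,i=0
  [0] ..... => .  t=2,i=12
  bits 00010011010101111111100100111110 = 324532542

324532542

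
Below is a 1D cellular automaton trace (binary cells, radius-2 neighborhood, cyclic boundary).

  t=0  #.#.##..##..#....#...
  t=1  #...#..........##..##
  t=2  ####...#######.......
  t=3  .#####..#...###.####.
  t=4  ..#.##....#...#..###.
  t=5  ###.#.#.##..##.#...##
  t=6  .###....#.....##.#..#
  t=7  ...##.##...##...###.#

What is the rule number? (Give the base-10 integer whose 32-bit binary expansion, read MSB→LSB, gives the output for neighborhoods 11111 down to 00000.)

1968341543

  #####|.  b31=0 t=2,i=9
  ####.|#  b30=1 t=2,i=2
  ###.#|#  b29=1 t=3,i=14
  ###..|#  b28=1 t=1,i=0
  ##.##|.  b27=0 t=3,i=15
  ##.#.|#  b26=1 t=5,i=3
  ##..#|.  b25=0 t=0,i=6
  ##...|#  b24=1 t=1,i=1
  #.###|.  b23=0 t=3,i=16
  #.##.|#  b22=1 t=0,i=4
  #.#.#|.  b21=0 t=0,i=2
  #.#..|#  b20=1 t=5,i=15
  #..##|.  b19=0 t=0,i=7
  #..#.|.  b18=0 t=0,i=11
  #...#|#  b17=1 t=0,i=19
  #....|.  b16=0 t=0,i=14
  .####|#  b15=1 t=2,i=1
  .###.|.  b14=0 t=1,i=20
  .##.#|.  b13=0 t=5,i=13
  .##..|.  b12=0 t=0,i=5
  .#.##|.  b11=0 t=0,i=3
  .#.#.|.  b10=0 t=0,i=1
  .#..#|#  b9=1 t=4,i=15
  .#...|.  b8=0 t=0,i=13
  ..###|.  b7=0 t=1,i=19
  ..##.|.  b6=0 t=0,i=8
  ..#.#|#  b5=1 t=0,i=0
  ..#..|.  b4=0 t=0,i=12
  ...##|.  b3=0 t=1,i=14
  ...#.|#  b2=1 t=0,i=16
  ....#|#  b1=1 t=0,i=15
  .....|#  b0=1 t=1,i=7
  bits 01110101010100101000001000100111 = 1968341543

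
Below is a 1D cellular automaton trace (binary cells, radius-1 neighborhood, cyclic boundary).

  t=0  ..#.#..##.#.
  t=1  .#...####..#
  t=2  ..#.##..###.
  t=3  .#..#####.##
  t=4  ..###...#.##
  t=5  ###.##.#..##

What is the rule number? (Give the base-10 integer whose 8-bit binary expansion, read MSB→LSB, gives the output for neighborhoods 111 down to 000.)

  [7] ### => .  t=1,i=6
  [6] ##. => #  t=0,i=8
  [5] #.# => .  t=0,i=3
  [4] #.. => #  t=0,i=5
  [3] .## => #  t=0,i=7
  [2] .#. => .  t=0,i=2
  [1] ..# => #  t=0,i=1
  [0] ... => .  t=0,i=0
  bits 01011010 = 90

90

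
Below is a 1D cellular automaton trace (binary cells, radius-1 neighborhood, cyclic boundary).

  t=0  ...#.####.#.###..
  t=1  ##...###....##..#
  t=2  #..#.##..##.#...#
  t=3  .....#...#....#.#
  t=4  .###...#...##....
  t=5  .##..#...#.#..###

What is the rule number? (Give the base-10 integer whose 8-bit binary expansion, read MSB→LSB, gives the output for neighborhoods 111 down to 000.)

137

  nb ###: next=#  (t=0,i=6, bit7=1)
  nb ##.: next=.  (t=0,i=8, bit6=0)
  nb #.#: next=.  (t=0,i=4, bit5=0)
  nb #..: next=.  (t=0,i=15, bit4=0)
  nb .##: next=#  (t=0,i=5, bit3=1)
  nb .#.: next=.  (t=0,i=3, bit2=0)
  nb ..#: next=.  (t=0,i=2, bit1=0)
  nb ...: next=#  (t=0,i=0, bit0=1)
  bits 10001001 = 137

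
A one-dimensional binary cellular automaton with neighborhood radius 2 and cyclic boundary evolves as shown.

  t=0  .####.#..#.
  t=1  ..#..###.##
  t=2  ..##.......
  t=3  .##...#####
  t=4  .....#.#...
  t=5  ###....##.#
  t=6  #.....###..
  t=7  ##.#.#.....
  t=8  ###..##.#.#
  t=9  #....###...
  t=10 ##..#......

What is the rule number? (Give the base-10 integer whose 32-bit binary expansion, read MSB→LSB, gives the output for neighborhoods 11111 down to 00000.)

  nb #####: next=.  (t=3,i=8, bit31=0)
  nb ####.: next=.  (t=0,i=3, bit30=0)
  nb ###.#: next=.  (t=0,i=4, bit29=0)
  nb ###..: next=.  (t=5,i=2, bit28=0)
  nb ##.##: next=.  (t=1,i=8, bit27=0)
  nb ##.#.: next=#  (t=0,i=5, bit26=1)
  nb ##..#: next=.  (t=1,i=0, bit25=0)
  nb ##...: next=.  (t=2,i=4, bit24=0)
  nb #.###: next=.  (t=5,i=10, bit23=0)
  nb #.##.: next=.  (t=1,i=9, bit22=0)
  nb #.#.#: next=.  (t=7,i=3, bit21=0)
  nb #.#..: next=#  (t=0,i=6, bit20=1)
  nb #..##: next=.  (t=0,i=0, bit19=0)
  nb #..#.: next=.  (t=0,i=8, bit18=0)
  nb #...#: next=.  (t=3,i=4, bit17=0)
  nb #....: next=.  (t=2,i=5, bit16=0)
  nb .####: next=#  (t=0,i=2, bit15=1)
  nb .###.: next=.  (t=1,i=6, bit14=0)
  nb .##.#: next=#  (t=5,i=8, bit13=1)
  nb .##..: next=.  (t=1,i=10, bit12=0)
  nb .#.##: next=.  (t=8,i=9, bit11=0)
  nb .#.#.: next=.  (t=4,i=6, bit10=0)
  nb .#..#: next=#  (t=0,i=7, bit9=1)
  nb .#...: next=#  (t=4,i=8, bit8=1)
  nb ..###: next=.  (t=0,i=1, bit7=0)
  nb ..##.: next=#  (t=2,i=2, bit6=1)
  nb ..#.#: next=.  (t=4,i=5, bit5=0)
  nb ..#..: next=#  (t=0,i=9, bit4=1)
  nb ...##: next=#  (t=2,i=1, bit3=1)
  nb ...#.: next=.  (t=4,i=4, bit2=0)
  nb ....#: next=.  (t=2,i=0, bit1=0)
  nb .....: next=#  (t=2,i=6, bit0=1)
  bits 00000100000100001010001101011001 = 68199257

68199257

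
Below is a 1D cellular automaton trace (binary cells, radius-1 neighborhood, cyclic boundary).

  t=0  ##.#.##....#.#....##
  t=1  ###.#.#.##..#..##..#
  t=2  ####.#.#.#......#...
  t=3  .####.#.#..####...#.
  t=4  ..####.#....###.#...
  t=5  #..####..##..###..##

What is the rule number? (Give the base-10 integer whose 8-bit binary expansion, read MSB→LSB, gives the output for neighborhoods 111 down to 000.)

225

  [7] ### => #  t=0,i=0
  [6] ##. => #  t=0,i=1
  [5] #.# => #  t=0,i=2
  [4] #.. => .  t=0,i=7
  [3] .## => .  t=0,i=5
  [2] .#. => .  t=0,i=3
  [1] ..# => .  t=0,i=10
  [0] ... => #  t=0,i=8
  bits 11100001 = 225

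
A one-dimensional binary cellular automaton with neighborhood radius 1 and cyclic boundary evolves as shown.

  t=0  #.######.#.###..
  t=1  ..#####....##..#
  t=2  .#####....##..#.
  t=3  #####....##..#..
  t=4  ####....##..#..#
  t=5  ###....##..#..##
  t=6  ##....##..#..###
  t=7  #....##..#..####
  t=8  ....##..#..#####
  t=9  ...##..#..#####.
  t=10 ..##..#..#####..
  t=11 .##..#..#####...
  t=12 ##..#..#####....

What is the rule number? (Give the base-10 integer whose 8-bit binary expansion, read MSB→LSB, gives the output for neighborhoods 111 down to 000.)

138

  ### -> #   bit 7 = 1  t=0,i=3
  ##. -> .   bit 6 = 0  t=0,i=7
  #.# -> .   bit 5 = 0  t=0,i=1
  #.. -> .   bit 4 = 0  t=0,i=14
  .## -> #   bit 3 = 1  t=0,i=2
  .#. -> .   bit 2 = 0  t=0,i=0
  ..# -> #   bit 1 = 1  t=0,i=15
  ... -> .   bit 0 = 0  t=1,i=8
  bits 10001010 = 138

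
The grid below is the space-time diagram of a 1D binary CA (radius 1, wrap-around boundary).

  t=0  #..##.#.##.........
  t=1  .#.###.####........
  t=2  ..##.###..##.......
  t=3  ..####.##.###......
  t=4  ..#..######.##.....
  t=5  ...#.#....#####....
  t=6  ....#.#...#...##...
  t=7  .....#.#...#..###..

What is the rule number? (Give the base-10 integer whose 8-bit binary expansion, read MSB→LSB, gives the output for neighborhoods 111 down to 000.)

  [7] ### => .  t=1,i=4
  [6] ##. => #  t=0,i=4
  [5] #.# => #  t=0,i=5
  [4] #.. => #  t=0,i=1
  [3] .## => #  t=0,i=3
  [2] .#. => .  t=0,i=0
  [1] ..# => .  t=0,i=2
  [0] ... => .  t=0,i=11
  bits 01111000 = 120

120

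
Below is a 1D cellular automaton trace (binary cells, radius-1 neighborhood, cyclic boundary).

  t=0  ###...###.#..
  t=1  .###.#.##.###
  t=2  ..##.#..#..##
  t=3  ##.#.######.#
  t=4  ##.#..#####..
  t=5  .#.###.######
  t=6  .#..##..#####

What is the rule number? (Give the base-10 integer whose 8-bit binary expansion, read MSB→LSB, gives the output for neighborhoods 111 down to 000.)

214

  nb ###: next=#  (t=0,i=1, bit7=1)
  nb ##.: next=#  (t=0,i=2, bit6=1)
  nb #.#: next=.  (t=0,i=9, bit5=0)
  nb #..: next=#  (t=0,i=3, bit4=1)
  nb .##: next=.  (t=0,i=0, bit3=0)
  nb .#.: next=#  (t=0,i=10, bit2=1)
  nb ..#: next=#  (t=0,i=5, bit1=1)
  nb ...: next=.  (t=0,i=4, bit0=0)
  bits 11010110 = 214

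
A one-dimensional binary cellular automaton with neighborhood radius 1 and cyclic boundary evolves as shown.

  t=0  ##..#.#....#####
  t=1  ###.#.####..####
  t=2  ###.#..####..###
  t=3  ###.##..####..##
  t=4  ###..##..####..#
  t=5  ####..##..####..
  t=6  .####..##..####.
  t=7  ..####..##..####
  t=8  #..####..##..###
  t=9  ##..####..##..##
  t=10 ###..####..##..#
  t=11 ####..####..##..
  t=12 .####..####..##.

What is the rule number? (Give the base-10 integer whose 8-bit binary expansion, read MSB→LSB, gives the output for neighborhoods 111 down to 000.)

213

  ###|#  b7=1 t=0,i=0
  ##.|#  b6=1 t=0,i=1
  #.#|.  b5=0 t=0,i=5
  #..|#  b4=1 t=0,i=2
  .##|.  b3=0 t=0,i=11
  .#.|#  b2=1 t=0,i=4
  ..#|.  b1=0 t=0,i=3
  ...|#  b0=1 t=0,i=8
  bits 11010101 = 213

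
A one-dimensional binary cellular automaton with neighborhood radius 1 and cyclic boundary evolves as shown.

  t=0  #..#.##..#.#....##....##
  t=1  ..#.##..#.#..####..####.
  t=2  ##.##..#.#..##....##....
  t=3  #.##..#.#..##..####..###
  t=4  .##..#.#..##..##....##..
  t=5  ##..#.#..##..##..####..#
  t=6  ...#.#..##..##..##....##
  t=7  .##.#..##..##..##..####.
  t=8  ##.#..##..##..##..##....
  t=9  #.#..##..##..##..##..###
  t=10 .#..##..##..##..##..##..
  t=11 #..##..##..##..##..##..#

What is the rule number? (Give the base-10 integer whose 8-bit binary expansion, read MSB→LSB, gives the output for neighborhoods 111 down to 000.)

  ### -> .   bit 7 = 0  t=0,i=23
  ##. -> .   bit 6 = 0  t=0,i=0
  #.# -> #   bit 5 = 1  t=0,i=4
  #.. -> .   bit 4 = 0  t=0,i=1
  .## -> #   bit 3 = 1  t=0,i=5
  .#. -> .   bit 2 = 0  t=0,i=3
  ..# -> #   bit 1 = 1  t=0,i=2
  ... -> #   bit 0 = 1  t=0,i=13
  bits 00101011 = 43

43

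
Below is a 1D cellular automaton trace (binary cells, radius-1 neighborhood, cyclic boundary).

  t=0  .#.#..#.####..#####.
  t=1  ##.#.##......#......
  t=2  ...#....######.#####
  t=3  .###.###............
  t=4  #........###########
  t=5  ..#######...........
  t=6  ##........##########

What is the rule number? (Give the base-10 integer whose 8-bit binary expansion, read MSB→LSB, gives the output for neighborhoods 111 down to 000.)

7

  nb ###: next=.  (t=0,i=9, bit7=0)
  nb ##.: next=.  (t=0,i=11, bit6=0)
  nb #.#: next=.  (t=0,i=2, bit5=0)
  nb #..: next=.  (t=0,i=4, bit4=0)
  nb .##: next=.  (t=0,i=8, bit3=0)
  nb .#.: next=#  (t=0,i=1, bit2=1)
  nb ..#: next=#  (t=0,i=0, bit1=1)
  nb ...: next=#  (t=1,i=8, bit0=1)
  bits 00000111 = 7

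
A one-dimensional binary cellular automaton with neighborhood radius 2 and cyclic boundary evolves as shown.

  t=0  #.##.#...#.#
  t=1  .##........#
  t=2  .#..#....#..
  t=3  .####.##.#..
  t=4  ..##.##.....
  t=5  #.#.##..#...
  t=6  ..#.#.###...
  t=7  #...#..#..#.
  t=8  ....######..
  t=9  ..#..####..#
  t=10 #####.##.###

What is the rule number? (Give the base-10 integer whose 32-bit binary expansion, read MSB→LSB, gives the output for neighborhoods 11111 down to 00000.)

3396190802

  #####|#  b31=1 t=8,i=6
  ####.|#  b30=1 t=3,i=3
  ###.#|.  b29=0 t=3,i=4
  ###..|.  b28=0 t=6,i=8
  ##.##|#  b27=1 t=0,i=1
  ##.#.|.  b26=0 t=0,i=4
  ##..#|#  b25=1 t=5,i=6
  ##...|.  b24=0 t=1,i=3
  #.###|.  b23=0 t=6,i=6
  #.##.|#  b22=1 t=0,i=2
  #.#.#|#  b21=1 t=5,i=2
  #.#..|.  b20=0 t=0,i=5
  #..##|#  b19=1 t=9,i=4
  #..#.|#  b18=1 t=2,i=3
  #...#|.  b17=0 t=0,i=7
  #....|#  b16=1 t=1,i=4
  .####|#  b15=1 t=3,i=2
  .###.|#  b14=1 t=6,i=7
  .##.#|.  b13=0 t=0,i=0
  .##..|.  b12=0 t=1,i=2
  .#.##|.  b11=0 t=0,i=10
  .#.#.|.  b10=0 t=5,i=1
  .#..#|#  b9=1 t=2,i=2
  .#...|.  b8=0 t=0,i=6
  ..###|.  b7=0 t=3,i=1
  ..##.|#  b6=1 t=4,i=2
  ..#.#|.  b5=0 t=0,i=9
  ..#..|#  b4=1 t=2,i=1
  ...##|.  b3=0 t=3,i=0
  ...#.|.  b2=0 t=0,i=8
  ....#|#  b1=1 t=1,i=9
  .....|.  b0=0 t=1,i=5
  bits 11001010011011011100001001010010 = 3396190802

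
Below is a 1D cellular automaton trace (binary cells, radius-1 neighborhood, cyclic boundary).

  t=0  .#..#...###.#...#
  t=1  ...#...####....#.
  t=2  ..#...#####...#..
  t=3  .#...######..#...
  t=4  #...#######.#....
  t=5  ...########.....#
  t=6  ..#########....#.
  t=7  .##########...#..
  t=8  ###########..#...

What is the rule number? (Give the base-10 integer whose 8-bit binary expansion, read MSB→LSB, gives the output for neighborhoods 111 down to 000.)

202

  ### -> #   bit 7 = 1  t=0,i=9
  ##. -> #   bit 6 = 1  t=0,i=10
  #.# -> .   bit 5 = 0  t=0,i=0
  #.. -> .   bit 4 = 0  t=0,i=2
  .## -> #   bit 3 = 1  t=0,i=8
  .#. -> .   bit 2 = 0  t=0,i=1
  ..# -> #   bit 1 = 1  t=0,i=3
  ... -> .   bit 0 = 0  t=0,i=6
  bits 11001010 = 202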